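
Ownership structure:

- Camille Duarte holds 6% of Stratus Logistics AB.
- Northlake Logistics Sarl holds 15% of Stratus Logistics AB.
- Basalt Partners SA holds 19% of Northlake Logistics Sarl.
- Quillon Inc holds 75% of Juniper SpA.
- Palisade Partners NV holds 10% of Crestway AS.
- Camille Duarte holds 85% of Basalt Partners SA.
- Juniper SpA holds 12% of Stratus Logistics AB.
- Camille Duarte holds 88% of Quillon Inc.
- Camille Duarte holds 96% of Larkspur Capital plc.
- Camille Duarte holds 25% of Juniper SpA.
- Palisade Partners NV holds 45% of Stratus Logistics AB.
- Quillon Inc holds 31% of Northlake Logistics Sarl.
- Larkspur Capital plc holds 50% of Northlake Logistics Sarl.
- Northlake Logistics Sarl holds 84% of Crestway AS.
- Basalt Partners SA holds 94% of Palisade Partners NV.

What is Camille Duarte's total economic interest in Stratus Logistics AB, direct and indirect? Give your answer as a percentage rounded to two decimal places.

66.59%

Camille reaches Stratus along 7 paths.
Via Basalt → Palisade: 85% × 94% × 45% = 35.955%.
Via Larkspur → Northlake: 96% × 50% × 15% = 7.2%.
Via Basalt → Northlake: 85% × 19% × 15% = 2.4225%.
Via Quillon → Northlake: 88% × 31% × 15% = 4.092%.
Via Quillon → Juniper: 88% × 75% × 12% = 7.92%.
Via Juniper: 25% × 12% = 3%.
Direct stake: 6% = 6%.
Total: 35.955% + 7.2% + 2.4225% + 4.092% + 7.92% + 3% + 6% = 66.5895%.
Rounded: 66.59%.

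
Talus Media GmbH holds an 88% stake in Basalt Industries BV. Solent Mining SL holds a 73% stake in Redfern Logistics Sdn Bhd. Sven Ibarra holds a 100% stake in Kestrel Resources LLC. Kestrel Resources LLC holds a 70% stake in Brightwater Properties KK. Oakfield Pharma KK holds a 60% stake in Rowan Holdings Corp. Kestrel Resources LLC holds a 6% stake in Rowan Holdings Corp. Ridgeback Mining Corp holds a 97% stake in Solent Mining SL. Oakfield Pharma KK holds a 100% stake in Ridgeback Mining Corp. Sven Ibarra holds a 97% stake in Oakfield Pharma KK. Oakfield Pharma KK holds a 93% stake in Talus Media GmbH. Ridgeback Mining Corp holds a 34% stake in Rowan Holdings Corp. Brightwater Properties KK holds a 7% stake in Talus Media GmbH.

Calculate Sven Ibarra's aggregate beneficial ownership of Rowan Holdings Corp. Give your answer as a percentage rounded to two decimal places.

97.18%

Sven reaches Rowan along 3 paths.
Via Oakfield: 97% × 60% = 58.2%.
Via Oakfield → Ridgeback: 97% × 100% × 34% = 32.98%.
Via Kestrel: 100% × 6% = 6%.
Total: 58.2% + 32.98% + 6% = 97.18%.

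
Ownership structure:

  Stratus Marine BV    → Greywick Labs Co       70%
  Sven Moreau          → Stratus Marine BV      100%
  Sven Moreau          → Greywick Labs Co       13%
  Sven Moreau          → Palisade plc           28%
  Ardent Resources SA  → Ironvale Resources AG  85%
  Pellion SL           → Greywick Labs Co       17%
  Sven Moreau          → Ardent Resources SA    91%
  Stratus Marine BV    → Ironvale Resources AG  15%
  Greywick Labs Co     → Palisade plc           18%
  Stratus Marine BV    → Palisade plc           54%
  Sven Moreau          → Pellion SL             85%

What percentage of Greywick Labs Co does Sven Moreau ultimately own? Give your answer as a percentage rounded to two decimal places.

97.45%

Sven reaches Greywick along 3 paths.
Via Stratus: 100% × 70% = 70%.
Direct stake: 13% = 13%.
Via Pellion: 85% × 17% = 14.45%.
Total: 70% + 13% + 14.45% = 97.45%.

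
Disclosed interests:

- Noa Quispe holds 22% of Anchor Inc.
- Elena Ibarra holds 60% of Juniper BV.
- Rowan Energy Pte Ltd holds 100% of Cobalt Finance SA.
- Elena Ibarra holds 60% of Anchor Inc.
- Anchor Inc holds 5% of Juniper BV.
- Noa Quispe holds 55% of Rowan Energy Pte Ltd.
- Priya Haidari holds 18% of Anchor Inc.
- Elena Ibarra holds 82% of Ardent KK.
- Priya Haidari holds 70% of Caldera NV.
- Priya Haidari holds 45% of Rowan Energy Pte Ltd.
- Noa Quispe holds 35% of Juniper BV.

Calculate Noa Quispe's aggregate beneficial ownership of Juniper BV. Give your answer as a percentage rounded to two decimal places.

36.10%

Noa reaches Juniper along 2 paths.
Direct stake: 35% = 35%.
Via Anchor: 22% × 5% = 1.1%.
Total: 35% + 1.1% = 36.1%.
Rounded: 36.10%.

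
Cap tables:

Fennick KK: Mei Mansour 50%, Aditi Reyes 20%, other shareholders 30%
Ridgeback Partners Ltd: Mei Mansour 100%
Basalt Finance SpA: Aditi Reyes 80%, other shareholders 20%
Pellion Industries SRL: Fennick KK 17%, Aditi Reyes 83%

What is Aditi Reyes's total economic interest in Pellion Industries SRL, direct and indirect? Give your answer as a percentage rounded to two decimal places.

86.40%

Aditi reaches Pellion along 2 paths.
Via Fennick: 20% × 17% = 3.4%.
Direct stake: 83% = 83%.
Total: 3.4% + 83% = 86.4%.
Rounded: 86.40%.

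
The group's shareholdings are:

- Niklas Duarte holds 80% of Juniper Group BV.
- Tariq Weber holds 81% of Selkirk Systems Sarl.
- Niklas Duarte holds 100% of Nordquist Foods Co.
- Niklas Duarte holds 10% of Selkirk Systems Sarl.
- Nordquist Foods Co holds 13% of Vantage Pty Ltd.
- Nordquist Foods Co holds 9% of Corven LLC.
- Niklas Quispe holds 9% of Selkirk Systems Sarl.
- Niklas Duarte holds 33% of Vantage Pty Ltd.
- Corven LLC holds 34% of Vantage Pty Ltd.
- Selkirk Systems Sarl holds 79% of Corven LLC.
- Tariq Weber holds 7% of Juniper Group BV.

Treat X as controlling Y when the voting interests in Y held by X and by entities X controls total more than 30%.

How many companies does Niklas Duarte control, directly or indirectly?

Niklas Duarte holds 80% of Juniper, so Niklas Duarte controls Juniper.
Niklas Duarte holds 100% of Nordquist, so Niklas Duarte controls Nordquist.
Niklas Duarte and Nordquist together hold 33% + 13% = 46% of Vantage, so Niklas Duarte controls Vantage.
No other company's threshold is met.
Niklas Duarte controls 3 companies.

3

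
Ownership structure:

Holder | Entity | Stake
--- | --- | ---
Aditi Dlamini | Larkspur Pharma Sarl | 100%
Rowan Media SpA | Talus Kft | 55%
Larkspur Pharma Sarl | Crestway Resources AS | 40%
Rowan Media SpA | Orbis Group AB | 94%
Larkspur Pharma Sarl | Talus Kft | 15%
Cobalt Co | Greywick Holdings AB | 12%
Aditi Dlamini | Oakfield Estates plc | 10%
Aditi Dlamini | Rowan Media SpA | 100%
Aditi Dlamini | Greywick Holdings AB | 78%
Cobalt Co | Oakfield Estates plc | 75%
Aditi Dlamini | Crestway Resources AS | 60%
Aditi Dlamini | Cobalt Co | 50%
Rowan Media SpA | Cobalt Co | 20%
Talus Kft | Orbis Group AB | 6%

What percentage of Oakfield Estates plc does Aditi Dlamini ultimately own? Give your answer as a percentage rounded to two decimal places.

62.50%

Aditi reaches Oakfield along 3 paths.
Direct stake: 10% = 10%.
Via Rowan → Cobalt: 100% × 20% × 75% = 15%.
Via Cobalt: 50% × 75% = 37.5%.
Total: 10% + 15% + 37.5% = 62.5%.
Rounded: 62.50%.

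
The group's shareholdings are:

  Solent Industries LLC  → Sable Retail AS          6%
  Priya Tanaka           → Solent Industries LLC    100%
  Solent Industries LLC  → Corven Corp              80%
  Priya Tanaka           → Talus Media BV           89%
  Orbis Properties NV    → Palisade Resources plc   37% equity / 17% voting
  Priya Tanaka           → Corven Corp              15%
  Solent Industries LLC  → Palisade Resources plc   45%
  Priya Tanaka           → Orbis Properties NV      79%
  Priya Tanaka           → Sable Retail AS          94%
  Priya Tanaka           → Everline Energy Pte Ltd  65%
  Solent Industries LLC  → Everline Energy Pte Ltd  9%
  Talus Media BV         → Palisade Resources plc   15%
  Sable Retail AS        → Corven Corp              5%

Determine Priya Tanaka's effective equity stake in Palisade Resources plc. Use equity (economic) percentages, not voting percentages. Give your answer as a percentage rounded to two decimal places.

87.58%

Priya reaches Palisade along 3 paths.
Via Solent: 100% × 45% = 45%.
Via Orbis: 79% × 37% = 29.23%.
Via Talus: 89% × 15% = 13.35%.
Total: 45% + 29.23% + 13.35% = 87.58%.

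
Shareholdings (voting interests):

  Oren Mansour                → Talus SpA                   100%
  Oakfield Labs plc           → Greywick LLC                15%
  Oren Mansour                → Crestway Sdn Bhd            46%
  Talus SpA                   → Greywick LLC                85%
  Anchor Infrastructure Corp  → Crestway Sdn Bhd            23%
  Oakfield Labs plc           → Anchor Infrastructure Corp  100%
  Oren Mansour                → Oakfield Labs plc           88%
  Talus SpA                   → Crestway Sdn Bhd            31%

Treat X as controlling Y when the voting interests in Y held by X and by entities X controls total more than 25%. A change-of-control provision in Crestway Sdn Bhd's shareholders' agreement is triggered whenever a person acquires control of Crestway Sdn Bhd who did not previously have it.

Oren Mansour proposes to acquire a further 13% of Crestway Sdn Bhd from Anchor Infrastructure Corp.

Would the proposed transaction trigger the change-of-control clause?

The purchase adds only to Oren's holdings (Anchor's stake shrinks), so Oren is the only person who could newly come to control Crestway.
Oren holds 100% of Talus, so Oren controls Talus.
Oren holds 88% of Oakfield, so Oren controls Oakfield.
Oakfield holds 100% of Anchor, so Oren controls Anchor.
Talus and Oren and Anchor together hold 31% + 46% + 23% = 100% of Crestway, so Oren controls Crestway.
So Oren already controls Crestway before the transaction.
After the purchase, Oren's direct stake in Crestway rises to 46% + 13% = 59%, and Anchor's stake falls to 10%.
Oren controlled Crestway already, so this is not a new person acquiring control; every other person's position is unchanged or reduced.
No new person acquires control, so the clause is not triggered.

No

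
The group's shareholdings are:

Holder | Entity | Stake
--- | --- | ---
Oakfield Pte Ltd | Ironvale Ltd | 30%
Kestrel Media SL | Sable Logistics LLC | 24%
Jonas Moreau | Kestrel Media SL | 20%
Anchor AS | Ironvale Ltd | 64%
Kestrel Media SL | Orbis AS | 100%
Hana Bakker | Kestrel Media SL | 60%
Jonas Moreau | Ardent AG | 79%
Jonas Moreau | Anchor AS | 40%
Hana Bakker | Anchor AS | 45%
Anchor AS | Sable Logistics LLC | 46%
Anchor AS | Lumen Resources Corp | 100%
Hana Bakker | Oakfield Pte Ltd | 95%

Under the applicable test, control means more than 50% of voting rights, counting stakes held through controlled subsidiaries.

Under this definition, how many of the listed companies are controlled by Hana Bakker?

3

Hana holds 95% of Oakfield, so Hana controls Oakfield.
Hana holds 60% of Kestrel, so Hana controls Kestrel.
Kestrel holds 100% of Orbis, so Hana controls Orbis.
No other company's threshold is met.
Hana controls 3 companies.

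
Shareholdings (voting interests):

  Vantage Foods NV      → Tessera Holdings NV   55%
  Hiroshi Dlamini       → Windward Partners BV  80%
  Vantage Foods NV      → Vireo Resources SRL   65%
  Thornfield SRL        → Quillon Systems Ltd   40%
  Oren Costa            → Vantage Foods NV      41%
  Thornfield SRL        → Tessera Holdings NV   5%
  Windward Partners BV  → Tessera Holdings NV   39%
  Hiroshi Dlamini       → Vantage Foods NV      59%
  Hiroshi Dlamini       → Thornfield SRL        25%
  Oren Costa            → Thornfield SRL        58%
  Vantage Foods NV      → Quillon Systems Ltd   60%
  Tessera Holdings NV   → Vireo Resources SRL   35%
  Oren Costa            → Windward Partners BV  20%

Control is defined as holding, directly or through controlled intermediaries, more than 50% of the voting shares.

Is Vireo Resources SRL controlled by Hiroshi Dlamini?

Hiroshi holds 80% of Windward, so Hiroshi controls Windward.
Hiroshi holds 59% of Vantage, so Hiroshi controls Vantage.
Vantage and Windward together hold 55% + 39% = 94% of Tessera, so Hiroshi controls Tessera.
Vantage and Tessera together hold 65% + 35% = 100% of Vireo, so Hiroshi controls Vireo.

Yes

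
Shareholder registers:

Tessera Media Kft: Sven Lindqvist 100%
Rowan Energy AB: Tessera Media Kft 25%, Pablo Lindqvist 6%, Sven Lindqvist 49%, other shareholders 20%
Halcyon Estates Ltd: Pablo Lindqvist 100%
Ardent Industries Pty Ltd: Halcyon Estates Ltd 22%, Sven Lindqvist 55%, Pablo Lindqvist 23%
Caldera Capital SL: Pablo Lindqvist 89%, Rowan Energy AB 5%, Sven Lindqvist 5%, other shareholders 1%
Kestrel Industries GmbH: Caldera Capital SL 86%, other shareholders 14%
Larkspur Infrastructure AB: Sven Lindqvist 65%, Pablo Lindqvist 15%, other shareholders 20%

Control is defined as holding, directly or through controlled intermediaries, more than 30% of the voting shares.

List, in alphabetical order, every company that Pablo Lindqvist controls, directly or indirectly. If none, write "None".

Pablo holds 100% of Halcyon, so Pablo controls Halcyon.
Halcyon and Pablo together hold 22% + 23% = 45% of Ardent, so Pablo controls Ardent.
Pablo holds 89% of Caldera, so Pablo controls Caldera.
Caldera holds 86% of Kestrel, so Pablo controls Kestrel.
No other company's threshold is met.

Ardent Industries Pty Ltd, Caldera Capital SL, Halcyon Estates Ltd, Kestrel Industries GmbH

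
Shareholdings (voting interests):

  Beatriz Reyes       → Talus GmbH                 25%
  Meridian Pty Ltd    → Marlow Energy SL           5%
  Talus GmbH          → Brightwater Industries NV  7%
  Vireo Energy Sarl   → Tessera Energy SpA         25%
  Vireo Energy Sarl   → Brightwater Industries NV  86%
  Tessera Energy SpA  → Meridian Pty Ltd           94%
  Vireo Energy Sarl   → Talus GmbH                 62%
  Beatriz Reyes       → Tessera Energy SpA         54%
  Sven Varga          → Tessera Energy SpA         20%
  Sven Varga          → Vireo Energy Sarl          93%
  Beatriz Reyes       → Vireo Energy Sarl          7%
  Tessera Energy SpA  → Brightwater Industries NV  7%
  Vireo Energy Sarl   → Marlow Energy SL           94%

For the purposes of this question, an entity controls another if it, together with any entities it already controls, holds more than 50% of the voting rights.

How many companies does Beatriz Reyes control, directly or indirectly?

Beatriz holds 54% of Tessera, so Beatriz controls Tessera.
Tessera holds 94% of Meridian, so Beatriz controls Meridian.
No other company's threshold is met.
Beatriz controls 2 companies.

2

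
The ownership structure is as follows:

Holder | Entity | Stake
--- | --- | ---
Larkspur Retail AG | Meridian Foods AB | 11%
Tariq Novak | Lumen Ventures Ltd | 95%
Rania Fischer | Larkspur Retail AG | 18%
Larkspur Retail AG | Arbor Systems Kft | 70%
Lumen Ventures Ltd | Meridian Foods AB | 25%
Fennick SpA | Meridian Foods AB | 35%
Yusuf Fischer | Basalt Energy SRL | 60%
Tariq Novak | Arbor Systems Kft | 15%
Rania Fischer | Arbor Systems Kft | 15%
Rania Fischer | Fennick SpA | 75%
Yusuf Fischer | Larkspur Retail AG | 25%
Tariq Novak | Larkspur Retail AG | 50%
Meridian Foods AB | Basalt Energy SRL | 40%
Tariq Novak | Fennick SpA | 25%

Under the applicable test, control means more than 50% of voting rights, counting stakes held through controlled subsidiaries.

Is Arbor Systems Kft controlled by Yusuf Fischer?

No

Yusuf holds 60% of Basalt, so Yusuf controls Basalt.
Neither Yusuf nor any entity Yusuf controls holds any voting interest in Arbor.
So Yusuf does not control Arbor.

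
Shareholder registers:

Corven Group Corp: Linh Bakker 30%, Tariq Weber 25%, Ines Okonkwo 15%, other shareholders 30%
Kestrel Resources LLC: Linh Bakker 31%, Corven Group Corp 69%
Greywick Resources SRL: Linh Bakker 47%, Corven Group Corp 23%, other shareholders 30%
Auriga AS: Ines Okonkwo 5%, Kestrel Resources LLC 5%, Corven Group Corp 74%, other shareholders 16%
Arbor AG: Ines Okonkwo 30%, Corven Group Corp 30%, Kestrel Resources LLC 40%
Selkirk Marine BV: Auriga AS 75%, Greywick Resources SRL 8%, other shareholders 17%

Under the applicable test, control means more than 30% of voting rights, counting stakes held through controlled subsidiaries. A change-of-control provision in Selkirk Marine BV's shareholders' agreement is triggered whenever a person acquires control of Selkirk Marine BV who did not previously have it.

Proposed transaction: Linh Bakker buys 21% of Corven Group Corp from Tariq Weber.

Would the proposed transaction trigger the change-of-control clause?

The purchase adds only to Linh's holdings (Tariq's stake shrinks), so Linh is the only person who could newly come to control Selkirk.
Linh holds 31% of Kestrel, so Linh controls Kestrel.
Linh holds 47% of Greywick, so Linh controls Greywick.
Kestrel holds 40% of Arbor, so Linh controls Arbor.
In Selkirk, Linh's side holds only 8%, not > 30%.
So before the transaction, Linh does not control Selkirk.
After the purchase, Linh's direct stake in Corven rises to 30% + 21% = 51%, and Tariq's stake falls to 4%.
Linh holds 51% of Corven, so Linh controls Corven.
Linh and Corven together hold 31% + 69% = 100% of Kestrel, so Linh controls Kestrel.
Kestrel and Corven together hold 5% + 74% = 79% of Auriga, so Linh controls Auriga.
Linh and Corven together hold 47% + 23% = 70% of Greywick, so Linh controls Greywick.
Auriga and Greywick together hold 75% + 8% = 83% of Selkirk, so Linh controls Selkirk.
Linh did not control Selkirk before and does after, so the clause is triggered.

Yes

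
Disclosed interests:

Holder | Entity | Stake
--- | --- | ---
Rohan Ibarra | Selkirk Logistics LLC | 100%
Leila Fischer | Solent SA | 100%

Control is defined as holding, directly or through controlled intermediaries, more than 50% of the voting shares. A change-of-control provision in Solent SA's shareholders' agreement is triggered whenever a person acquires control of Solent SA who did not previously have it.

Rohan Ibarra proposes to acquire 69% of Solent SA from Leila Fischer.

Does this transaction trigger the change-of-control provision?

Yes

The purchase adds only to Rohan's holdings (Leila's stake shrinks), so Rohan is the only person who could newly come to control Solent.
Rohan holds 100% of Selkirk, so Rohan controls Selkirk.
Neither Rohan nor any entity Rohan controls holds any voting interest in Solent.
So before the transaction, Rohan does not control Solent.
After the purchase, Rohan holds 69% of Solent directly, and Leila's stake falls to 31%.
Rohan holds 69% of Solent, so Rohan controls Solent.
Rohan did not control Solent before and does after, so the clause is triggered.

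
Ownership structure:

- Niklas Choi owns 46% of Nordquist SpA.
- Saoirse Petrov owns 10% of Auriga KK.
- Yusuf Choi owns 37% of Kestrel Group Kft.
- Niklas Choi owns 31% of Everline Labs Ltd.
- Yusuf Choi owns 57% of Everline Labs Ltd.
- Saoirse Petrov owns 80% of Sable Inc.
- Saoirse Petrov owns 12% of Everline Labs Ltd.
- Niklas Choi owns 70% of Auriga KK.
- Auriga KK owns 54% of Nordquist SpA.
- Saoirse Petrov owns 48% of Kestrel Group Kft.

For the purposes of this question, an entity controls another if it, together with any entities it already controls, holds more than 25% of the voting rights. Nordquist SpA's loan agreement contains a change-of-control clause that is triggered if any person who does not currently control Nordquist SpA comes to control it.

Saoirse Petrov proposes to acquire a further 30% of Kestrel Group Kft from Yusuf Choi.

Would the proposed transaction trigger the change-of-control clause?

The purchase adds only to Saoirse's holdings (Yusuf's stake shrinks), so Saoirse is the only person who could newly come to control Nordquist.
Saoirse holds 48% of Kestrel, so Saoirse controls Kestrel.
Saoirse holds 80% of Sable, so Saoirse controls Sable.
Neither Saoirse nor any entity Saoirse controls holds any voting interest in Nordquist.
So before the transaction, Saoirse does not control Nordquist.
After the purchase, Saoirse's direct stake in Kestrel rises to 48% + 30% = 78%, and Yusuf's stake falls to 7%.
Saoirse holds 78% of Kestrel, so Saoirse controls Kestrel.
After the transaction, neither Saoirse nor any entity Saoirse controls holds a voting interest in Nordquist, so Saoirse still does not control it.
No new person acquires control, so the clause is not triggered.

No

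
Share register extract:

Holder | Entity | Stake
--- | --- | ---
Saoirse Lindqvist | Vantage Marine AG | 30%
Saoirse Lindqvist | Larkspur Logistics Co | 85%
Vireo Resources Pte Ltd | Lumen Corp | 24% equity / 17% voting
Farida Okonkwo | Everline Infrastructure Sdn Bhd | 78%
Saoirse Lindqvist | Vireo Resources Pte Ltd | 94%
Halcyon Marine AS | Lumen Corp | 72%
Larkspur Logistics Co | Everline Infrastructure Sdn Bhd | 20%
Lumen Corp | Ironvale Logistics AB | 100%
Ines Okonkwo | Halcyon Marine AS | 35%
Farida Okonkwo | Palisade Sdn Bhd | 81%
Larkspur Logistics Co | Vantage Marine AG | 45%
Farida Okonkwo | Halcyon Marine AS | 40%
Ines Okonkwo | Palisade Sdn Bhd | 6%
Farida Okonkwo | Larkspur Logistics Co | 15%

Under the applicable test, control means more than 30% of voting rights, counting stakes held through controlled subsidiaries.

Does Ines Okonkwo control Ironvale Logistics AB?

Ines holds 35% of Halcyon, so Ines controls Halcyon.
Halcyon holds 72% of Lumen, so Ines controls Lumen.
Lumen holds 100% of Ironvale, so Ines controls Ironvale.

Yes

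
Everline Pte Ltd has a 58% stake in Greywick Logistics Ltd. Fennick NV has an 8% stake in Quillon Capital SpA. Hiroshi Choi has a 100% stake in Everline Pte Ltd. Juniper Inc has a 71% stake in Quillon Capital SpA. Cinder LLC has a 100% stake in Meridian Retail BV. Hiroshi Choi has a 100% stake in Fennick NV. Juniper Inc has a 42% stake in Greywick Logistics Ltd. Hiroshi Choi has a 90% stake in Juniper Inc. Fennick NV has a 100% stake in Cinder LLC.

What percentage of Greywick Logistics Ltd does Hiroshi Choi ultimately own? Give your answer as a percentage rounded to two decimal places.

Hiroshi reaches Greywick along 2 paths.
Via Everline: 100% × 58% = 58%.
Via Juniper: 90% × 42% = 37.8%.
Total: 58% + 37.8% = 95.8%.
Rounded: 95.80%.

95.80%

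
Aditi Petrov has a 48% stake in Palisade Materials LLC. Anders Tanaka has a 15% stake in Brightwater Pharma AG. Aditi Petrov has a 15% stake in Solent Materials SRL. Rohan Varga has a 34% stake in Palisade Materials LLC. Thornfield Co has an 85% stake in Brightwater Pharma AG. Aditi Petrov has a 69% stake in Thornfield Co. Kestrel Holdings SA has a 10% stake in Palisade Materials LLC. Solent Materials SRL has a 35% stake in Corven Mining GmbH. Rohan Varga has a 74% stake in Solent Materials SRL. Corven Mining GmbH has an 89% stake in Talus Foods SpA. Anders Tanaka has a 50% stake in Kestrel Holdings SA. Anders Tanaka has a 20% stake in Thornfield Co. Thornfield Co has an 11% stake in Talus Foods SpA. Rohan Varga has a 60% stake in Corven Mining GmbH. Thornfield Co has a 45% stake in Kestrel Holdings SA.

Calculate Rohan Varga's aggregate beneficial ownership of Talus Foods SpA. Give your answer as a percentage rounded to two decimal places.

Rohan reaches Talus along 2 paths.
Via Corven: 60% × 89% = 53.4%.
Via Solent → Corven: 74% × 35% × 89% = 23.051%.
Total: 53.4% + 23.051% = 76.451%.
Rounded: 76.45%.

76.45%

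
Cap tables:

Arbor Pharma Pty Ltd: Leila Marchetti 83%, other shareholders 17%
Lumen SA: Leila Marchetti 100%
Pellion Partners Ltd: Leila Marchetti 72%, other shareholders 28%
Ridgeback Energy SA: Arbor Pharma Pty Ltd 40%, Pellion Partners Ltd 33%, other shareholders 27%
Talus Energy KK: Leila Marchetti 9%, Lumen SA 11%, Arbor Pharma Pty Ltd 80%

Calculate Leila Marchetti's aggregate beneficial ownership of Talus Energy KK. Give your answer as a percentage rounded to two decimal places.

86.40%

Leila reaches Talus along 3 paths.
Direct stake: 9% = 9%.
Via Lumen: 100% × 11% = 11%.
Via Arbor: 83% × 80% = 66.4%.
Total: 9% + 11% + 66.4% = 86.4%.
Rounded: 86.40%.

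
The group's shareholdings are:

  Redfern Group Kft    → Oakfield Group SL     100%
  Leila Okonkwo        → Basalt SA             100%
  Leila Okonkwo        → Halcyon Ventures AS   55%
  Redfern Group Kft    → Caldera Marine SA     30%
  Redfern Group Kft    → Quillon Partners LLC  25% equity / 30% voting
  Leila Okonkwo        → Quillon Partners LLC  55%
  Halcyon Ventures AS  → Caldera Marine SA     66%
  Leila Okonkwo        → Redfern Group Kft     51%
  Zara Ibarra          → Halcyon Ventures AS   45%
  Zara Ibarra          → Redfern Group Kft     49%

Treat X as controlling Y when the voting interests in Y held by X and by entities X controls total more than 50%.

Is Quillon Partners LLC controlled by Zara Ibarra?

No

Zara's largest direct stake is 49% in Redfern, which does not meet the threshold, so Zara controls no company.
Neither Zara nor any entity Zara controls holds any voting interest in Quillon.
So Zara does not control Quillon.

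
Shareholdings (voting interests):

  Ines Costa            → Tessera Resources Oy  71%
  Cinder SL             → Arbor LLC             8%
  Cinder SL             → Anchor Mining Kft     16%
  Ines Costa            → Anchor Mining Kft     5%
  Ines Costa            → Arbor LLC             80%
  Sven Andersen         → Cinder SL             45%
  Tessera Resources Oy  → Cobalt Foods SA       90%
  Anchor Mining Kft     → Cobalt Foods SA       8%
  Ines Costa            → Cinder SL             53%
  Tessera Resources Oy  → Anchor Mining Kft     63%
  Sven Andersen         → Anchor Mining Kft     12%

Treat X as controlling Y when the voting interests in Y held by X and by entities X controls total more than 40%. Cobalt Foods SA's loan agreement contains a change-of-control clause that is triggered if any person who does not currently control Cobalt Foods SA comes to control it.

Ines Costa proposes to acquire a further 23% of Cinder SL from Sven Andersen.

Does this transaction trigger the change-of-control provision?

The purchase adds only to Ines's holdings (Sven's stake shrinks), so Ines is the only person who could newly come to control Cobalt.
Ines holds 71% of Tessera, so Ines controls Tessera.
Ines holds 53% of Cinder, so Ines controls Cinder.
Tessera and Cinder and Ines together hold 63% + 16% + 5% = 84% of Anchor, so Ines controls Anchor.
Tessera and Anchor together hold 90% + 8% = 98% of Cobalt, so Ines controls Cobalt.
So Ines already controls Cobalt before the transaction.
After the purchase, Ines's direct stake in Cinder rises to 53% + 23% = 76%, and Sven's stake falls to 22%.
Ines controlled Cobalt already, so this is not a new person acquiring control; every other person's position is unchanged or reduced.
No new person acquires control, so the clause is not triggered.

No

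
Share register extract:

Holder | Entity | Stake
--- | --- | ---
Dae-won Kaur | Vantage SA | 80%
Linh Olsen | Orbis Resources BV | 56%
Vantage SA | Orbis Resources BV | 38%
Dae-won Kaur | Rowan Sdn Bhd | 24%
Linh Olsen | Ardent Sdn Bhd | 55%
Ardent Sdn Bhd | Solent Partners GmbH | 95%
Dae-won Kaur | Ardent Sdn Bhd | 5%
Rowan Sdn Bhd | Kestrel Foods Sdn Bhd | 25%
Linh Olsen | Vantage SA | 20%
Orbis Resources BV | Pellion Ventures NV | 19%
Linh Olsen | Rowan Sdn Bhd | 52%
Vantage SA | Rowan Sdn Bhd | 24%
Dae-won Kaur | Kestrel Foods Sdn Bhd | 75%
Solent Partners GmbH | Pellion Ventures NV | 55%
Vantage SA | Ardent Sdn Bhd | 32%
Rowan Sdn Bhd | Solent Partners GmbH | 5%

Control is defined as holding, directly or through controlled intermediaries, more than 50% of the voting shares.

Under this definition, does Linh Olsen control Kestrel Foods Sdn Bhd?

No

Linh holds 56% of Orbis, so Linh controls Orbis.
Linh holds 55% of Ardent, so Linh controls Ardent.
Linh holds 52% of Rowan, so Linh controls Rowan.
Ardent and Rowan together hold 95% + 5% = 100% of Solent, so Linh controls Solent.
Solent and Orbis together hold 55% + 19% = 74% of Pellion, so Linh controls Pellion.
In Kestrel, Linh's side holds only 25%, not > 50%.
So Linh does not control Kestrel.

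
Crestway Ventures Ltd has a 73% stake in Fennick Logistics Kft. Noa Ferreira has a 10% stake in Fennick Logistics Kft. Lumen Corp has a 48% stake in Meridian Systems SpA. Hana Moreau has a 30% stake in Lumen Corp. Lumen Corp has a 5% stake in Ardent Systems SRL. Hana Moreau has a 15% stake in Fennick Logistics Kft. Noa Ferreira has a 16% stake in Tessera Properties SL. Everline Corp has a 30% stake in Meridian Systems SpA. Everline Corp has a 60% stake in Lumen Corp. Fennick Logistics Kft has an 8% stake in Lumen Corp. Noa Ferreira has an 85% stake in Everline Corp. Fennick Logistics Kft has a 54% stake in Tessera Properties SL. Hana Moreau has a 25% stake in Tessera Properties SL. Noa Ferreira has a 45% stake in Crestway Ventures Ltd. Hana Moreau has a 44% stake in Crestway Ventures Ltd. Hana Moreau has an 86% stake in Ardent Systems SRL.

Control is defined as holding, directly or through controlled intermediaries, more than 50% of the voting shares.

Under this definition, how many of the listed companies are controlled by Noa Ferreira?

Noa holds 85% of Everline, so Noa controls Everline.
Everline holds 60% of Lumen, so Noa controls Lumen.
Lumen and Everline together hold 48% + 30% = 78% of Meridian, so Noa controls Meridian.
No other company's threshold is met.
Noa controls 3 companies.

3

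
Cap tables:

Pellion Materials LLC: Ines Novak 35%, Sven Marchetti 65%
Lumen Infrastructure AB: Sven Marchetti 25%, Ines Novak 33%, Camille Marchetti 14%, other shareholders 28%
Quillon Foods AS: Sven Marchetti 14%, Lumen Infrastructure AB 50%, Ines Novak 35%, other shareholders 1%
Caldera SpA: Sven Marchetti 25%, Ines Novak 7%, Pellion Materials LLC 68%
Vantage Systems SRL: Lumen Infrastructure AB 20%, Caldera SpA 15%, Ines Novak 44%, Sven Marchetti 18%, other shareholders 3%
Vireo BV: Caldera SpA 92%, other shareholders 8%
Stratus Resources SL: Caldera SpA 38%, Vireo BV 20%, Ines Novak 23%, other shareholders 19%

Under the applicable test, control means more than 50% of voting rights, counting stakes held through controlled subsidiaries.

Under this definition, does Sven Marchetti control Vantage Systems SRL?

No

Sven holds 65% of Pellion, so Sven controls Pellion.
Sven and Pellion together hold 25% + 68% = 93% of Caldera, so Sven controls Caldera.
Caldera holds 92% of Vireo, so Sven controls Vireo.
Caldera and Vireo together hold 38% + 20% = 58% of Stratus, so Sven controls Stratus.
In Vantage, Sven's side holds only 15% + 18% = 33%, not > 50%.
So Sven does not control Vantage.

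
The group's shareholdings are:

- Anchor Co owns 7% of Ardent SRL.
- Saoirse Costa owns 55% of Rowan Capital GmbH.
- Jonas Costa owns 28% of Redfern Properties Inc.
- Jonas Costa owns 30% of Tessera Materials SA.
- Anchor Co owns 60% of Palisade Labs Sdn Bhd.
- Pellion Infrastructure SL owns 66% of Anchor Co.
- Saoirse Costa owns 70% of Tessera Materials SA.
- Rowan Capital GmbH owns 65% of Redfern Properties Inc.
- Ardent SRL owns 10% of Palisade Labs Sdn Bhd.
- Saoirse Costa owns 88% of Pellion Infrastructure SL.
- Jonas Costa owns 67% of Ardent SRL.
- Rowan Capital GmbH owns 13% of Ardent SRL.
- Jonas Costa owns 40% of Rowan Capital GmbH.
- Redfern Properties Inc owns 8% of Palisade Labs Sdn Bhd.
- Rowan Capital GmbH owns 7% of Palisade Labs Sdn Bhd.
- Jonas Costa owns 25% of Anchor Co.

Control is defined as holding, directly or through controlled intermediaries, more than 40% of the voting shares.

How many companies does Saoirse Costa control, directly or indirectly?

6

Saoirse holds 55% of Rowan, so Saoirse controls Rowan.
Saoirse holds 88% of Pellion, so Saoirse controls Pellion.
Pellion holds 66% of Anchor, so Saoirse controls Anchor.
Rowan holds 65% of Redfern, so Saoirse controls Redfern.
Saoirse holds 70% of Tessera, so Saoirse controls Tessera.
Anchor and Rowan and Redfern together hold 60% + 7% + 8% = 75% of Palisade, so Saoirse controls Palisade.
No other company's threshold is met.
Saoirse controls 6 companies.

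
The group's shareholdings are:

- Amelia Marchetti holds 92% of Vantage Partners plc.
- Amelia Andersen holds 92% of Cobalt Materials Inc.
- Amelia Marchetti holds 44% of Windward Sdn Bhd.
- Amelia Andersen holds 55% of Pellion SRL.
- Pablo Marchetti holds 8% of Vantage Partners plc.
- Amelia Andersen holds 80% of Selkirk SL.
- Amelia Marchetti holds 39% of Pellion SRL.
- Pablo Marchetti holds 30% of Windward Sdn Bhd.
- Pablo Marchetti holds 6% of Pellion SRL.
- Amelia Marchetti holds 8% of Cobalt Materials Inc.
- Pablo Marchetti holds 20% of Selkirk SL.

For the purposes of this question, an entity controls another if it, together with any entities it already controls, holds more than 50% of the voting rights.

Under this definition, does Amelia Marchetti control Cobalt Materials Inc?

No

Amelia Marchetti holds 92% of Vantage, so Amelia Marchetti controls Vantage.
In Cobalt, Amelia Marchetti's side holds only 8%, not > 50%.
So Amelia Marchetti does not control Cobalt.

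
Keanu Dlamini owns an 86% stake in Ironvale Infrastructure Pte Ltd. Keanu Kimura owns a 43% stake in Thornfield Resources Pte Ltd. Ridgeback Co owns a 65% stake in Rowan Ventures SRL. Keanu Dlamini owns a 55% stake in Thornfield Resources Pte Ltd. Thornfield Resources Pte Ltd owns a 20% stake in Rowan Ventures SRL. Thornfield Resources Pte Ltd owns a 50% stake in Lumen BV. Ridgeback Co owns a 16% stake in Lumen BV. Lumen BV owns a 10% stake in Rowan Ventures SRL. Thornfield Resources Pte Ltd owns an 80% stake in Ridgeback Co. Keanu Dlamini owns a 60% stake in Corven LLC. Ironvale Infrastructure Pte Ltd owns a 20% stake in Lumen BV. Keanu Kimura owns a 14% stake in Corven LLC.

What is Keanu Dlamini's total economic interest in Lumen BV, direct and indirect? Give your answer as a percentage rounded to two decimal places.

Keanu Dlamini reaches Lumen along 3 paths.
Via Ironvale: 86% × 20% = 17.2%.
Via Thornfield: 55% × 50% = 27.5%.
Via Thornfield → Ridgeback: 55% × 80% × 16% = 7.04%.
Total: 17.2% + 27.5% + 7.04% = 51.74%.

51.74%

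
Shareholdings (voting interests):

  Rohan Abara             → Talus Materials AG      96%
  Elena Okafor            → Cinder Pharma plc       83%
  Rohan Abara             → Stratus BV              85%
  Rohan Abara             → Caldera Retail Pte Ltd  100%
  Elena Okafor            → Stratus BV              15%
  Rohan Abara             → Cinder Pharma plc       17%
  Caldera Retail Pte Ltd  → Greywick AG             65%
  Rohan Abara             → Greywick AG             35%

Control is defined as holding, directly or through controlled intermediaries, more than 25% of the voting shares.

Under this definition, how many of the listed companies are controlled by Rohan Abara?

4

Rohan holds 85% of Stratus, so Rohan controls Stratus.
Rohan holds 100% of Caldera, so Rohan controls Caldera.
Rohan holds 96% of Talus, so Rohan controls Talus.
Caldera and Rohan together hold 65% + 35% = 100% of Greywick, so Rohan controls Greywick.
No other company's threshold is met.
Rohan controls 4 companies.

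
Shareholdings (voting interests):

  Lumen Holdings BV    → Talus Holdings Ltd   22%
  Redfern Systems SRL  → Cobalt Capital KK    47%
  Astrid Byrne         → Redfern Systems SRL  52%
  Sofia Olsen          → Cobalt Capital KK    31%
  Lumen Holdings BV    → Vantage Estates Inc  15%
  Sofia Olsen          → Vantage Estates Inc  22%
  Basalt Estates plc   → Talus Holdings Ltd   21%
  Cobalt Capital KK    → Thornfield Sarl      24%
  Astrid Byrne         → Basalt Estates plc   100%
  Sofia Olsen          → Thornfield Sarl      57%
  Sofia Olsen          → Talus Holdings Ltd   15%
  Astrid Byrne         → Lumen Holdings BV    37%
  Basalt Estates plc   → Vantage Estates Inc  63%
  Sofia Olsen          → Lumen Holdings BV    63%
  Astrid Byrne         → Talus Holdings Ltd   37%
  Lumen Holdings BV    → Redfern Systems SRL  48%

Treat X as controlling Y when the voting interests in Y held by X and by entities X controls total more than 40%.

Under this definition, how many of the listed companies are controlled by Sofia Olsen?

4

Sofia holds 63% of Lumen, so Sofia controls Lumen.
Lumen holds 48% of Redfern, so Sofia controls Redfern.
Sofia and Redfern together hold 31% + 47% = 78% of Cobalt, so Sofia controls Cobalt.
Cobalt and Sofia together hold 24% + 57% = 81% of Thornfield, so Sofia controls Thornfield.
No other company's threshold is met.
Sofia controls 4 companies.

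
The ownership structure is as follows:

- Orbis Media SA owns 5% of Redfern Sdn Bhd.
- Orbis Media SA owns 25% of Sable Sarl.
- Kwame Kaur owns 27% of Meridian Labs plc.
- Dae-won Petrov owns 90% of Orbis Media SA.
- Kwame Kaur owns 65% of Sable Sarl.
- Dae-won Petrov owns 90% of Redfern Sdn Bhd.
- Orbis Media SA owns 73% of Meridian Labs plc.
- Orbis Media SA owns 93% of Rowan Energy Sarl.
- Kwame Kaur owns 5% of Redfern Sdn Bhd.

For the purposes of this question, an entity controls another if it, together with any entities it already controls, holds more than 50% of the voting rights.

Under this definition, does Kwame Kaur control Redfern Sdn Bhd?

Kwame holds 65% of Sable, so Kwame controls Sable.
In Redfern, Kwame's side holds only 5%, not > 50%.
So Kwame does not control Redfern.

No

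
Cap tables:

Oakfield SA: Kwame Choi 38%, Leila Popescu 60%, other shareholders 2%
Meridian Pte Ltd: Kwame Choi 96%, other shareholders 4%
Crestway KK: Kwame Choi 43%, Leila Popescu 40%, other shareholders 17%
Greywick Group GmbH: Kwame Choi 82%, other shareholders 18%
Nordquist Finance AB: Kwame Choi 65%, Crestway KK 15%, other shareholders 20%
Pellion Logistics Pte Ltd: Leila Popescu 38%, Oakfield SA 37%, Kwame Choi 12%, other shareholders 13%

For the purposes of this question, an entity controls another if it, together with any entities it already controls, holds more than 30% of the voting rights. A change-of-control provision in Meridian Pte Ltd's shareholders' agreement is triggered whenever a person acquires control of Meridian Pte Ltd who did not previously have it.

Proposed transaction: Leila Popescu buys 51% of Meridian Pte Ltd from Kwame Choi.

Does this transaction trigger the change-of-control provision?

The purchase adds only to Leila's holdings (Kwame's stake shrinks), so Leila is the only person who could newly come to control Meridian.
Leila holds 60% of Oakfield, so Leila controls Oakfield.
Leila holds 40% of Crestway, so Leila controls Crestway.
Leila and Oakfield together hold 38% + 37% = 75% of Pellion, so Leila controls Pellion.
Neither Leila nor any entity Leila controls holds any voting interest in Meridian.
So before the transaction, Leila does not control Meridian.
After the purchase, Leila holds 51% of Meridian directly, and Kwame's stake falls to 45%.
Leila holds 51% of Meridian, so Leila controls Meridian.
Leila did not control Meridian before and does after, so the clause is triggered.

Yes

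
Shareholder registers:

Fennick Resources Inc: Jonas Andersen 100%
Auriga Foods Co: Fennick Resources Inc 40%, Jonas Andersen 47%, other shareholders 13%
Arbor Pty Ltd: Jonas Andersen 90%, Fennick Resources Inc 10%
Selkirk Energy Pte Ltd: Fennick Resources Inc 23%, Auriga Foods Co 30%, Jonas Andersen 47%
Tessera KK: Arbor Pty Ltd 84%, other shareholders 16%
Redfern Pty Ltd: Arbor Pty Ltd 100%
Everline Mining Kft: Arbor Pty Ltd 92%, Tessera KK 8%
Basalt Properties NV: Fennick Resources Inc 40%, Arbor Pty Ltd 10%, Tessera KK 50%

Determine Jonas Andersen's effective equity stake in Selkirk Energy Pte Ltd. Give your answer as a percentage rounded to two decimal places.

96.10%

Jonas reaches Selkirk along 4 paths.
Via Fennick: 100% × 23% = 23%.
Via Fennick → Auriga: 100% × 40% × 30% = 12%.
Via Auriga: 47% × 30% = 14.1%.
Direct stake: 47% = 47%.
Total: 23% + 12% + 14.1% + 47% = 96.1%.
Rounded: 96.10%.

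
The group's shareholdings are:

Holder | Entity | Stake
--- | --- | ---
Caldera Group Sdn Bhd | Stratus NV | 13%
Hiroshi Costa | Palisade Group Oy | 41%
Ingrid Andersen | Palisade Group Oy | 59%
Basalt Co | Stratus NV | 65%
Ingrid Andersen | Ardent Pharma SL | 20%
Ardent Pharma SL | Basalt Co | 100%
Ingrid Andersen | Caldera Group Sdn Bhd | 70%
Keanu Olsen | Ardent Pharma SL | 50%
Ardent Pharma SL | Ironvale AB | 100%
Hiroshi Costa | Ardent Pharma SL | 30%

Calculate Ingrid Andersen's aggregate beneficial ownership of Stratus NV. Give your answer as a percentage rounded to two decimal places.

22.10%

Ingrid reaches Stratus along 2 paths.
Via Ardent → Basalt: 20% × 100% × 65% = 13%.
Via Caldera: 70% × 13% = 9.1%.
Total: 13% + 9.1% = 22.1%.
Rounded: 22.10%.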